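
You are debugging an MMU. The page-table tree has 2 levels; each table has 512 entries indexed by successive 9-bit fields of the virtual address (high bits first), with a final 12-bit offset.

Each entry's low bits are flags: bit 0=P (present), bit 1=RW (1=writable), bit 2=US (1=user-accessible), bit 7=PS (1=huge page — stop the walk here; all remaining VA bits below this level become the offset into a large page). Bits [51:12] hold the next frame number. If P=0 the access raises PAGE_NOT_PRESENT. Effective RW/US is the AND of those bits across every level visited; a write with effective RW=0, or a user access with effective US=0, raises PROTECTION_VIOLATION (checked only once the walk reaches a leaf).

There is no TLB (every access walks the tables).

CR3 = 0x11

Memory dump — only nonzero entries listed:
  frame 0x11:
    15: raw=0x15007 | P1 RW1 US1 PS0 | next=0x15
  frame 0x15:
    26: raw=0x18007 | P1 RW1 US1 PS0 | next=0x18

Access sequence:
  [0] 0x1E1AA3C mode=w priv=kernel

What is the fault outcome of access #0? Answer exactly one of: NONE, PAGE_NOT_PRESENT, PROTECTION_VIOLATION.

Walk each access:
#0 VA=0x1E1AA3C (w,kernel):
  lvl0: tbl 0x11, slot 15 ⇒ 0x15007 (P1/RW1/US1/PS0)
  lvl1: tbl 0x15, slot 26 ⇒ 0x18007 (P1/RW1/US1/PS0)
  → PA=0x18A3C  (2 entries read)

Access #0 fault: NONE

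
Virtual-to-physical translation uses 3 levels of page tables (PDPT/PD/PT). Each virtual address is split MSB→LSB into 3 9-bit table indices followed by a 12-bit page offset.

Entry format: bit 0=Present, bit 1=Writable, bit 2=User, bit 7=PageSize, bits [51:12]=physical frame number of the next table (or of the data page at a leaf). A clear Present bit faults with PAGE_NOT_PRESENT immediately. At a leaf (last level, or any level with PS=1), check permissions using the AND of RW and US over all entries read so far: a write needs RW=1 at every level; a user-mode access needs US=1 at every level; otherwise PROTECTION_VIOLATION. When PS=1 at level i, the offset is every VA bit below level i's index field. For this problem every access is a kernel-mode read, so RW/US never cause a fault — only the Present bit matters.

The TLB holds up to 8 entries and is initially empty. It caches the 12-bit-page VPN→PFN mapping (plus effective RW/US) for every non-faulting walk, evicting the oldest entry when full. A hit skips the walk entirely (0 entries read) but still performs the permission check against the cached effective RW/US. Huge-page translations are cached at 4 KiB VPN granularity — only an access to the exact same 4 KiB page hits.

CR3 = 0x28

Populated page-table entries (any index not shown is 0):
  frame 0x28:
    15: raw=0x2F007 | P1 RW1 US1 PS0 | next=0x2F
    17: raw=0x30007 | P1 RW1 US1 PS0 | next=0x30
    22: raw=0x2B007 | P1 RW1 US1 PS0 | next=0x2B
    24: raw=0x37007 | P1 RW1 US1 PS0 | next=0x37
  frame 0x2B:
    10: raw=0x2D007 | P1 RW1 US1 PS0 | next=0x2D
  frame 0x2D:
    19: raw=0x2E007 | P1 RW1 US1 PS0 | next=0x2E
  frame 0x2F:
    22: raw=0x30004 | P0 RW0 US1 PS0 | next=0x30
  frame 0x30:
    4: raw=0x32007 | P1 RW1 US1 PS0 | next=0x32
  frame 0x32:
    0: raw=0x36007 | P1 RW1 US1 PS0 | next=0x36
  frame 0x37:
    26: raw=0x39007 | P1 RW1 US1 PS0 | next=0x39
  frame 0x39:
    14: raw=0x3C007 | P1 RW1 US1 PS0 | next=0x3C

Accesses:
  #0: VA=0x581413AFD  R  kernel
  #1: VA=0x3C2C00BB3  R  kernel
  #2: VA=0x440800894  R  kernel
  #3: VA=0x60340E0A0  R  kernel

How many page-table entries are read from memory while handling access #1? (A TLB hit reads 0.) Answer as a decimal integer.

Walk each access:
#0 VA=0x581413AFD (r,kernel):
  L0: frame=0x28 idx=22 entry=0x2B007 [P=1 RW=1 US=1 PS=0]
  L1: frame=0x2B idx=10 entry=0x2D007 [P=1 RW=1 US=1 PS=0]
  L2: frame=0x2D idx=19 entry=0x2E007 [P=1 RW=1 US=1 PS=0]
  → PA=0x2EAFD  (3 entries read)
#1 VA=0x3C2C00BB3 (r,kernel):
  L0: frame=0x28 idx=15 entry=0x2F007 [P=1 RW=1 US=1 PS=0]
  L1: frame=0x2F idx=22 entry=0x30004 [P=0 RW=0 US=1 PS=0]
  ✗ PAGE_NOT_PRESENT  [2 reads]
#2 VA=0x440800894 (r,kernel):
  L0: frame=0x28 idx=17 entry=0x30007 [P=1 RW=1 US=1 PS=0]
  L1: frame=0x30 idx=4 entry=0x32007 [P=1 RW=1 US=1 PS=0]
  L2: frame=0x32 idx=0 entry=0x36007 [P=1 RW=1 US=1 PS=0]
  → PA=0x36894  (3 entries read)
#3 VA=0x60340E0A0 (r,kernel):
  L0: frame=0x28 idx=24 entry=0x37007 [P=1 RW=1 US=1 PS=0]
  L1: frame=0x37 idx=26 entry=0x39007 [P=1 RW=1 US=1 PS=0]
  L2: frame=0x39 idx=14 entry=0x3C007 [P=1 RW=1 US=1 PS=0]
  → PA=0x3C0A0  (3 entries read)

Entries read for #1: 2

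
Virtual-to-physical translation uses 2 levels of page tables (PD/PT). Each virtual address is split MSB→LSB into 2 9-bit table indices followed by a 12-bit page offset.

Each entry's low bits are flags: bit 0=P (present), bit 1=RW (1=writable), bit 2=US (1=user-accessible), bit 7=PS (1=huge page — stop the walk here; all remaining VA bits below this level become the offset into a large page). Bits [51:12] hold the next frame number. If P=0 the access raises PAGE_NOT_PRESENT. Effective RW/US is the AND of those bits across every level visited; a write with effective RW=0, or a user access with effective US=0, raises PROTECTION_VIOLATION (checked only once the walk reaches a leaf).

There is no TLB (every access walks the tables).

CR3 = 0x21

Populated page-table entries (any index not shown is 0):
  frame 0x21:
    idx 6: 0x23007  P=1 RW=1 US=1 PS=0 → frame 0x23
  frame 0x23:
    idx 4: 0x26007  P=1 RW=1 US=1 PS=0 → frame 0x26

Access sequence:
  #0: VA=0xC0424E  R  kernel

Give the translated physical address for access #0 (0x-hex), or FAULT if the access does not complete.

Walk each access:
#0 VA=0xC0424E (r,kernel):
  L0: frame=0x21 idx=6 entry=0x23007 [P=1 RW=1 US=1 PS=0]
  L1: frame=0x23 idx=4 entry=0x26007 [P=1 RW=1 US=1 PS=0]
  ⇒ phys 0x2624E  [2 reads]

Access #0 PA: 0x2624E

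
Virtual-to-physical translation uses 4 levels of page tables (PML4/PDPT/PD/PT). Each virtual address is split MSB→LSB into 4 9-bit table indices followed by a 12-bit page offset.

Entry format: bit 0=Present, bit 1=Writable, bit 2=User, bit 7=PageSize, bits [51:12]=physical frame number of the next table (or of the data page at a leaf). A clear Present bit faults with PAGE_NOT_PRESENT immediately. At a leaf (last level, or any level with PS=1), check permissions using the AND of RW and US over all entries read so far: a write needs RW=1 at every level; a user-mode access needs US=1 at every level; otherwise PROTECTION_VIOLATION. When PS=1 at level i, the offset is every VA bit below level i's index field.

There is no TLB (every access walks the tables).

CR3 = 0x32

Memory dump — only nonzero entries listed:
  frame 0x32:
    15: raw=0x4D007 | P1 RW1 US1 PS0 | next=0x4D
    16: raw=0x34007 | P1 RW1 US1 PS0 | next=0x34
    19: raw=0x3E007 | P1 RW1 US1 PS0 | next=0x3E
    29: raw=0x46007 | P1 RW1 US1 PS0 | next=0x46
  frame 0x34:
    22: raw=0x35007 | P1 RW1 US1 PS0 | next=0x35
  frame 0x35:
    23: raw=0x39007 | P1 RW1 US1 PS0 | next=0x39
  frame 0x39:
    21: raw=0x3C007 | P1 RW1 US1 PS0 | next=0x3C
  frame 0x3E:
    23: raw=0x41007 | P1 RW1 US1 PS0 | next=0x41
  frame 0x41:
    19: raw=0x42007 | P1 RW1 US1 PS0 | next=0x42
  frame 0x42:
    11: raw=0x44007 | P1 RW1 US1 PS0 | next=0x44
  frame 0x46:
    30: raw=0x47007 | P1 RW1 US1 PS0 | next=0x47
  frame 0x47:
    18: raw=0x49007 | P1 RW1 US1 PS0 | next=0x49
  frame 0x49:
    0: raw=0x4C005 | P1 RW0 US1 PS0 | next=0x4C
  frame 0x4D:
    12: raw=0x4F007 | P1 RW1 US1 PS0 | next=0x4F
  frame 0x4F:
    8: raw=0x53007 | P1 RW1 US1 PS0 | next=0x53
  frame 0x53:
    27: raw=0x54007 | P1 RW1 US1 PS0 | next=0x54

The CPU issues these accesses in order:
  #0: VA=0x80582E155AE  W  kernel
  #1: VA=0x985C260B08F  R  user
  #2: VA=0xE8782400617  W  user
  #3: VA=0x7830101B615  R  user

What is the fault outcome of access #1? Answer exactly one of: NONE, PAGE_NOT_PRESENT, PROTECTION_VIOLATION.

Trace:
#0 VA=0x80582E155AE (w,kernel):
  [0] read 0x32 idx=16: raw=0x34007 flags P=1 W=1 U=1 S=0
  [1] read 0x34 idx=22: raw=0x35007 flags P=1 W=1 U=1 S=0
  [2] read 0x35 idx=23: raw=0x39007 flags P=1 W=1 U=1 S=0
  [3] read 0x39 idx=21: raw=0x3C007 flags P=1 W=1 U=1 S=0
  → PA=0x3C5AE  (4 entries read)
#1 VA=0x985C260B08F (r,user):
  [0] read 0x32 idx=19: raw=0x3E007 flags P=1 W=1 U=1 S=0
  [1] read 0x3E idx=23: raw=0x41007 flags P=1 W=1 U=1 S=0
  [2] read 0x41 idx=19: raw=0x42007 flags P=1 W=1 U=1 S=0
  [3] read 0x42 idx=11: raw=0x44007 flags P=1 W=1 U=1 S=0
  → PA=0x4408F  (4 entries read)
#2 VA=0xE8782400617 (w,user):
  [0] read 0x32 idx=29: raw=0x46007 flags P=1 W=1 U=1 S=0
  [1] read 0x46 idx=30: raw=0x47007 flags P=1 W=1 U=1 S=0
  [2] read 0x47 idx=18: raw=0x49007 flags P=1 W=1 U=1 S=0
  [3] read 0x49 idx=0: raw=0x4C005 flags P=1 W=0 U=1 S=0
  ✗ PROTECTION_VIOLATION  [4 reads]
#3 VA=0x7830101B615 (r,user):
  [0] read 0x32 idx=15: raw=0x4D007 flags P=1 W=1 U=1 S=0
  [1] read 0x4D idx=12: raw=0x4F007 flags P=1 W=1 U=1 S=0
  [2] read 0x4F idx=8: raw=0x53007 flags P=1 W=1 U=1 S=0
  [3] read 0x53 idx=27: raw=0x54007 flags P=1 W=1 U=1 S=0
  → PA=0x54615  (4 entries read)

Access #1 fault: NONE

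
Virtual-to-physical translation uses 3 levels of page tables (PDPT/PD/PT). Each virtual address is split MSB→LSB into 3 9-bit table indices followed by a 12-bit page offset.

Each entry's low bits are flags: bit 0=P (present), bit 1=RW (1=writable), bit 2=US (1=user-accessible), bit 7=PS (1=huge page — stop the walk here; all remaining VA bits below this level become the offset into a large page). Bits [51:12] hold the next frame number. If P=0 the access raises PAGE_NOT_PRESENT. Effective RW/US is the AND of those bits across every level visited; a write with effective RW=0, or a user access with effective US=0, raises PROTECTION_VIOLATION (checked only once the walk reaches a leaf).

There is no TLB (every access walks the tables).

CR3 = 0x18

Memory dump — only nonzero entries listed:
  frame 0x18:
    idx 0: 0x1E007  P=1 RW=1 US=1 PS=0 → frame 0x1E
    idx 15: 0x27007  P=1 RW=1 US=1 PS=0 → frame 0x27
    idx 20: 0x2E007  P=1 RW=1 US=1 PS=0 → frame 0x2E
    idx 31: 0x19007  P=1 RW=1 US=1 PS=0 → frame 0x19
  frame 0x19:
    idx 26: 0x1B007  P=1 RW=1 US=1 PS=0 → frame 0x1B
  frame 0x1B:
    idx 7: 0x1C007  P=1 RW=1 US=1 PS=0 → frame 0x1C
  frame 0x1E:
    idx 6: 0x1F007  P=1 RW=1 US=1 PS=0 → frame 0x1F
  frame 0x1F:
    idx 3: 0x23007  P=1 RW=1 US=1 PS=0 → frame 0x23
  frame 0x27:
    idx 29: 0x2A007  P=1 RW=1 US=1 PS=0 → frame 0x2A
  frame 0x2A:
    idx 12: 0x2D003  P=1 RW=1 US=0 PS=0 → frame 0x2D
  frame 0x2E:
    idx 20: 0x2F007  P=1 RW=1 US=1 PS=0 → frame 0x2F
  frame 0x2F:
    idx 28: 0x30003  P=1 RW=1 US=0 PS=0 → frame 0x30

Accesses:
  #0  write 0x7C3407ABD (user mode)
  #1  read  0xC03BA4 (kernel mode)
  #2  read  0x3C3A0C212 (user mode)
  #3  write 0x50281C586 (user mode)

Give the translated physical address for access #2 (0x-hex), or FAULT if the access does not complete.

Walk each access:
#0 VA=0x7C3407ABD (w,user):
  L0 @0x18[31] → 0x19007  P=1,RW=1,US=1,PS=0
  L1 @0x19[26] → 0x1B007  P=1,RW=1,US=1,PS=0
  L2 @0x1B[7] → 0x1C007  P=1,RW=1,US=1,PS=0
  ✓ 0x1CABD  — 3 lookups
#1 VA=0xC03BA4 (r,kernel):
  L0 @0x18[0] → 0x1E007  P=1,RW=1,US=1,PS=0
  L1 @0x1E[6] → 0x1F007  P=1,RW=1,US=1,PS=0
  L2 @0x1F[3] → 0x23007  P=1,RW=1,US=1,PS=0
  ✓ 0x23BA4  — 3 lookups
#2 VA=0x3C3A0C212 (r,user):
  L0 @0x18[15] → 0x27007  P=1,RW=1,US=1,PS=0
  L1 @0x27[29] → 0x2A007  P=1,RW=1,US=1,PS=0
  L2 @0x2A[12] → 0x2D003  P=1,RW=1,US=0,PS=0
  ⇒ fault: PROTECTION_VIOLATION  — 3 lookups
#3 VA=0x50281C586 (w,user):
  L0 @0x18[20] → 0x2E007  P=1,RW=1,US=1,PS=0
  L1 @0x2E[20] → 0x2F007  P=1,RW=1,US=1,PS=0
  L2 @0x2F[28] → 0x30003  P=1,RW=1,US=0,PS=0
  ⇒ fault: PROTECTION_VIOLATION  — 3 lookups

Access #2 PA: FAULT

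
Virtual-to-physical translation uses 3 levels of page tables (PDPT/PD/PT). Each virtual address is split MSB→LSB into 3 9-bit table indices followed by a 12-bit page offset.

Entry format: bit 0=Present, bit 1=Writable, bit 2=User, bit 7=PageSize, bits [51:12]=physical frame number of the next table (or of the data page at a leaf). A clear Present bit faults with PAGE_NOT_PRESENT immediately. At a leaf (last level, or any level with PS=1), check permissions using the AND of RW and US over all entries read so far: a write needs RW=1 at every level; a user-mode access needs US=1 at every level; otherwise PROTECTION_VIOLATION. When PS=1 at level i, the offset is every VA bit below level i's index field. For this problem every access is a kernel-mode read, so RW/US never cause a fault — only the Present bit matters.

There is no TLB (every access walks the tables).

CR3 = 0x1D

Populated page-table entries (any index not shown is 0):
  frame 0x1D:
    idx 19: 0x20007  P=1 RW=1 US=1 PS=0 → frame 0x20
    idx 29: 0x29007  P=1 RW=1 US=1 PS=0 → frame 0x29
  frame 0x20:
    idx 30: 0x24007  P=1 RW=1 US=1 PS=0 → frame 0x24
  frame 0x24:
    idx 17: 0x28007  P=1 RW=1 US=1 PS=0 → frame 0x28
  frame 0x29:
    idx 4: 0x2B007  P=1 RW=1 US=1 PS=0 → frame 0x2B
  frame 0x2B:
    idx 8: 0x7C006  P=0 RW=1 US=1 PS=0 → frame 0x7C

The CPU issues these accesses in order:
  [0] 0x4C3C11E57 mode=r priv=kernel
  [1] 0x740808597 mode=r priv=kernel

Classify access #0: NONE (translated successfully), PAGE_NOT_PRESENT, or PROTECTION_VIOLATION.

Per-access translation:
#0 VA=0x4C3C11E57 (r,kernel):
  [0] read 0x1D idx=19: raw=0x20007 flags P=1 W=1 U=1 S=0
  [1] read 0x20 idx=30: raw=0x24007 flags P=1 W=1 U=1 S=0
  [2] read 0x24 idx=17: raw=0x28007 flags P=1 W=1 U=1 S=0
  → PA=0x28E57  (3 entries read)
#1 VA=0x740808597 (r,kernel):
  [0] read 0x1D idx=29: raw=0x29007 flags P=1 W=1 U=1 S=0
  [1] read 0x29 idx=4: raw=0x2B007 flags P=1 W=1 U=1 S=0
  [2] read 0x2B idx=8: raw=0x7C006 flags P=0 W=1 U=1 S=0
  ✗ PAGE_NOT_PRESENT  [3 reads]

Access #0 fault: NONE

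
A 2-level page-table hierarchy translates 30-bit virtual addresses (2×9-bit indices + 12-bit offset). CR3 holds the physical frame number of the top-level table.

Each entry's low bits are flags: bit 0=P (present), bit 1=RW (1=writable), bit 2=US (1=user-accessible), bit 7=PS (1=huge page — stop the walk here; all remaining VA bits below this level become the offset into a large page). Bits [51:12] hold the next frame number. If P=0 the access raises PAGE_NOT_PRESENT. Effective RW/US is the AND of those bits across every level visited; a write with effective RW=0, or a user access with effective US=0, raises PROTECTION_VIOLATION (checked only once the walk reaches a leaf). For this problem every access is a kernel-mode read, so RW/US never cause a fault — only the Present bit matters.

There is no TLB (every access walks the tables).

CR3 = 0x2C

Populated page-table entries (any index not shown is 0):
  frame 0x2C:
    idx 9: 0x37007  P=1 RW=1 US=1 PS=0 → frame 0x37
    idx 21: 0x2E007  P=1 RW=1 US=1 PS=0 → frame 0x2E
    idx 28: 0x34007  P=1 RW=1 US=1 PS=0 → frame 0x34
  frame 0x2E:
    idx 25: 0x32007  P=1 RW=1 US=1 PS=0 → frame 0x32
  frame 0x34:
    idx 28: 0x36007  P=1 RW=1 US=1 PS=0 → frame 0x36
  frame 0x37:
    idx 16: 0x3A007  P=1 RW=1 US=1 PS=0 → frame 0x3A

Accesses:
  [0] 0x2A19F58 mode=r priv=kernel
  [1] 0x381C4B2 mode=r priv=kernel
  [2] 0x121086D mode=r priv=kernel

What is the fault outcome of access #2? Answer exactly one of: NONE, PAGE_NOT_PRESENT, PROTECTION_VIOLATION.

Per-access translation:
#0 VA=0x2A19F58 (r,kernel):
  L0 @0x2C[21] → 0x2E007  P=1,RW=1,US=1,PS=0
  L1 @0x2E[25] → 0x32007  P=1,RW=1,US=1,PS=0
  → PA=0x32F58  (2 entries read)
#1 VA=0x381C4B2 (r,kernel):
  L0 @0x2C[28] → 0x34007  P=1,RW=1,US=1,PS=0
  L1 @0x34[28] → 0x36007  P=1,RW=1,US=1,PS=0
  → PA=0x364B2  (2 entries read)
#2 VA=0x121086D (r,kernel):
  L0 @0x2C[9] → 0x37007  P=1,RW=1,US=1,PS=0
  L1 @0x37[16] → 0x3A007  P=1,RW=1,US=1,PS=0
  → PA=0x3A86D  (2 entries read)

Access #2 fault: NONE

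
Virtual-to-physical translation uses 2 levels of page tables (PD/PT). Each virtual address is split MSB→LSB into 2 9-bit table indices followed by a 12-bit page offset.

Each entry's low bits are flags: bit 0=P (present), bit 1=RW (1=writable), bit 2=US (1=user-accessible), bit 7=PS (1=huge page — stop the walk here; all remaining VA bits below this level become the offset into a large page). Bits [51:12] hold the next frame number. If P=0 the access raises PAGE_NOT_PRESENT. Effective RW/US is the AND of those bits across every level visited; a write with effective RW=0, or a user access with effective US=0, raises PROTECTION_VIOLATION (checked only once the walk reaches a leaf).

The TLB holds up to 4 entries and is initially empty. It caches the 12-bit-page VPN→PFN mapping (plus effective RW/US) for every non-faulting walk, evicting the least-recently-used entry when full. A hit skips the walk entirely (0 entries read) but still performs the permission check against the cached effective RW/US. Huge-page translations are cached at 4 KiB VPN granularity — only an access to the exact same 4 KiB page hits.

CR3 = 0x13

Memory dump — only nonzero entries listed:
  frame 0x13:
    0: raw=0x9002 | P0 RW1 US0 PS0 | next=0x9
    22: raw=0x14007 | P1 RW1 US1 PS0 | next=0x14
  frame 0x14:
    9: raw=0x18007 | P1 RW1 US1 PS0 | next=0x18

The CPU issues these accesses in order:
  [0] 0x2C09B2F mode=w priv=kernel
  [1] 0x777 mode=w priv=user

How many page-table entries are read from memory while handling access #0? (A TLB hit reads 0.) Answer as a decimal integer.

Per-access translation:
#0 VA=0x2C09B2F (w,kernel):
  L0 @0x13[22] → 0x14007  P=1,RW=1,US=1,PS=0
  L1 @0x14[9] → 0x18007  P=1,RW=1,US=1,PS=0
  → PA=0x18B2F  (2 entries read)
#1 VA=0x777 (w,user):
  L0 @0x13[0] → 0x9002  P=0,RW=1,US=0,PS=0
  → PAGE_NOT_PRESENT  (1 entries read)

Entries read for #0: 2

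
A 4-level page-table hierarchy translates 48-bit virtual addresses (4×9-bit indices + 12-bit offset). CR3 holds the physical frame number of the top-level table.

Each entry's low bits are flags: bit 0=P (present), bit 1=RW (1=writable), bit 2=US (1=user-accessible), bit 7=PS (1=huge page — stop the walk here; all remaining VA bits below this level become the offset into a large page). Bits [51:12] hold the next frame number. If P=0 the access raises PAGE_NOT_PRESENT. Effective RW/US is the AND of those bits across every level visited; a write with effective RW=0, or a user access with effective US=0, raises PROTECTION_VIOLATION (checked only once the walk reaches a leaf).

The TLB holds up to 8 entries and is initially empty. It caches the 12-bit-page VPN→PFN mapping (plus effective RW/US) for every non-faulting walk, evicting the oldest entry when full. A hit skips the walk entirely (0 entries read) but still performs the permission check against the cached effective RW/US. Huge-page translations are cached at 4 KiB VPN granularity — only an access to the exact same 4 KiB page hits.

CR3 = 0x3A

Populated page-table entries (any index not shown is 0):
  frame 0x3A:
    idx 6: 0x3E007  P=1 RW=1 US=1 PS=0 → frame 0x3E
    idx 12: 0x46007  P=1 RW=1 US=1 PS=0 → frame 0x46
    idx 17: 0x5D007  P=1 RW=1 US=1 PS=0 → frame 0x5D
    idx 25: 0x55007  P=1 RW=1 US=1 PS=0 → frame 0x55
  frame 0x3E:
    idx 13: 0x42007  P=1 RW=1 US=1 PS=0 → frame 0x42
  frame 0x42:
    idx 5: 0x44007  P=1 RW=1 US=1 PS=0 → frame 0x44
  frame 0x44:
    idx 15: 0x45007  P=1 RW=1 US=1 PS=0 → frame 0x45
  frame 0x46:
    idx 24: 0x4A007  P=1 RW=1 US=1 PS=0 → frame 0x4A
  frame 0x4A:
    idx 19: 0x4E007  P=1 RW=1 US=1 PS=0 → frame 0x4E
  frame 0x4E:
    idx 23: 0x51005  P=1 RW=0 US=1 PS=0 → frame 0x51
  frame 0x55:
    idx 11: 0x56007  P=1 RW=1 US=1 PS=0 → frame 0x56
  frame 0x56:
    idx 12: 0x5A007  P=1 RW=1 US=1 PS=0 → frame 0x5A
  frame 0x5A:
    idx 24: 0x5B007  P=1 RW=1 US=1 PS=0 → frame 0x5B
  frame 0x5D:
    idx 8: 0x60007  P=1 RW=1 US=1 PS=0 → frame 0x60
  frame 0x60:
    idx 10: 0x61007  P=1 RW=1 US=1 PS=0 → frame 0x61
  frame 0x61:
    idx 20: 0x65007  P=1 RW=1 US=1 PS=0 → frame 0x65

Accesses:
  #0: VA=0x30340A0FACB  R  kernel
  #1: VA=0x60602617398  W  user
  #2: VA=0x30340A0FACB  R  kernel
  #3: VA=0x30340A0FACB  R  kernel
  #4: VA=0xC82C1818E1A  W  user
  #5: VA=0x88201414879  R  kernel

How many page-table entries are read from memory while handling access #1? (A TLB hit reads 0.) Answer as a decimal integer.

Walk each access:
#0 VA=0x30340A0FACB (r,kernel):
  L0 @0x3A[6] → 0x3E007  P=1,RW=1,US=1,PS=0
  L1 @0x3E[13] → 0x42007  P=1,RW=1,US=1,PS=0
  L2 @0x42[5] → 0x44007  P=1,RW=1,US=1,PS=0
  L3 @0x44[15] → 0x45007  P=1,RW=1,US=1,PS=0
  → PA=0x45ACB  (4 entries read)
#1 VA=0x60602617398 (w,user):
  L0 @0x3A[12] → 0x46007  P=1,RW=1,US=1,PS=0
  L1 @0x46[24] → 0x4A007  P=1,RW=1,US=1,PS=0
  L2 @0x4A[19] → 0x4E007  P=1,RW=1,US=1,PS=0
  L3 @0x4E[23] → 0x51005  P=1,RW=0,US=1,PS=0
  ✗ PROTECTION_VIOLATION  [4 reads]
#2 VA=0x30340A0FACB (r,kernel):
  TLB hit vpn=0x30340A0F → PA=0x45ACB
#3 VA=0x30340A0FACB (r,kernel):
  TLB hit vpn=0x30340A0F → PA=0x45ACB
#4 VA=0xC82C1818E1A (w,user):
  L0 @0x3A[25] → 0x55007  P=1,RW=1,US=1,PS=0
  L1 @0x55[11] → 0x56007  P=1,RW=1,US=1,PS=0
  L2 @0x56[12] → 0x5A007  P=1,RW=1,US=1,PS=0
  L3 @0x5A[24] → 0x5B007  P=1,RW=1,US=1,PS=0
  → PA=0x5BE1A  (4 entries read)
#5 VA=0x88201414879 (r,kernel):
  L0 @0x3A[17] → 0x5D007  P=1,RW=1,US=1,PS=0
  L1 @0x5D[8] → 0x60007  P=1,RW=1,US=1,PS=0
  L2 @0x60[10] → 0x61007  P=1,RW=1,US=1,PS=0
  L3 @0x61[20] → 0x65007  P=1,RW=1,US=1,PS=0
  → PA=0x65879  (4 entries read)

Entries read for #1: 4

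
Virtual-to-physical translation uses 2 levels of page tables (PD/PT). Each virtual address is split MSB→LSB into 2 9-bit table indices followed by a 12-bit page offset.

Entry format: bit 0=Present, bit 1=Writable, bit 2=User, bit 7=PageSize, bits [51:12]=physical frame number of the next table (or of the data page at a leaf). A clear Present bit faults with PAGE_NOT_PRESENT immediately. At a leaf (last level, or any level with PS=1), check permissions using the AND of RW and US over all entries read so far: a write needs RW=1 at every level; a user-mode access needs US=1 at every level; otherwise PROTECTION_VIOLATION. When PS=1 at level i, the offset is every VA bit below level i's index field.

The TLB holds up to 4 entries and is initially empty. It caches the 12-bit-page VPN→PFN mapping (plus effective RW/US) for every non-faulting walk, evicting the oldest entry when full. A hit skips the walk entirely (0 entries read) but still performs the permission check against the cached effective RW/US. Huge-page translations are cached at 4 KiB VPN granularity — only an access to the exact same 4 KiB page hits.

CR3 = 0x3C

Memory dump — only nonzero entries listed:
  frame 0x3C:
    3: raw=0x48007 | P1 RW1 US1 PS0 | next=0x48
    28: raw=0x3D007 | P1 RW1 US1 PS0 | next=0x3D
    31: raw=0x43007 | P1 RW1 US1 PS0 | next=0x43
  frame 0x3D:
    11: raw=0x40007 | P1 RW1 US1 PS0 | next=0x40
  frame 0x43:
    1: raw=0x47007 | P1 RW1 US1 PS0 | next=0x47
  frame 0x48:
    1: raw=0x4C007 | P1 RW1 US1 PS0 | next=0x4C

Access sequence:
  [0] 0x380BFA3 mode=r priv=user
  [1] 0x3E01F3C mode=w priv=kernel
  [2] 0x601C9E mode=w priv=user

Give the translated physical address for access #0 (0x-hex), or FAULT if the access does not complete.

Per-access translation:
#0 VA=0x380BFA3 (r,user):
  L0 @0x3C[28] → 0x3D007  P=1,RW=1,US=1,PS=0
  L1 @0x3D[11] → 0x40007  P=1,RW=1,US=1,PS=0
  ⇒ phys 0x40FA3  [2 reads]
#1 VA=0x3E01F3C (w,kernel):
  L0 @0x3C[31] → 0x43007  P=1,RW=1,US=1,PS=0
  L1 @0x43[1] → 0x47007  P=1,RW=1,US=1,PS=0
  ⇒ phys 0x47F3C  [2 reads]
#2 VA=0x601C9E (w,user):
  L0 @0x3C[3] → 0x48007  P=1,RW=1,US=1,PS=0
  L1 @0x48[1] → 0x4C007  P=1,RW=1,US=1,PS=0
  ⇒ phys 0x4CC9E  [2 reads]

Access #0 PA: 0x40FA3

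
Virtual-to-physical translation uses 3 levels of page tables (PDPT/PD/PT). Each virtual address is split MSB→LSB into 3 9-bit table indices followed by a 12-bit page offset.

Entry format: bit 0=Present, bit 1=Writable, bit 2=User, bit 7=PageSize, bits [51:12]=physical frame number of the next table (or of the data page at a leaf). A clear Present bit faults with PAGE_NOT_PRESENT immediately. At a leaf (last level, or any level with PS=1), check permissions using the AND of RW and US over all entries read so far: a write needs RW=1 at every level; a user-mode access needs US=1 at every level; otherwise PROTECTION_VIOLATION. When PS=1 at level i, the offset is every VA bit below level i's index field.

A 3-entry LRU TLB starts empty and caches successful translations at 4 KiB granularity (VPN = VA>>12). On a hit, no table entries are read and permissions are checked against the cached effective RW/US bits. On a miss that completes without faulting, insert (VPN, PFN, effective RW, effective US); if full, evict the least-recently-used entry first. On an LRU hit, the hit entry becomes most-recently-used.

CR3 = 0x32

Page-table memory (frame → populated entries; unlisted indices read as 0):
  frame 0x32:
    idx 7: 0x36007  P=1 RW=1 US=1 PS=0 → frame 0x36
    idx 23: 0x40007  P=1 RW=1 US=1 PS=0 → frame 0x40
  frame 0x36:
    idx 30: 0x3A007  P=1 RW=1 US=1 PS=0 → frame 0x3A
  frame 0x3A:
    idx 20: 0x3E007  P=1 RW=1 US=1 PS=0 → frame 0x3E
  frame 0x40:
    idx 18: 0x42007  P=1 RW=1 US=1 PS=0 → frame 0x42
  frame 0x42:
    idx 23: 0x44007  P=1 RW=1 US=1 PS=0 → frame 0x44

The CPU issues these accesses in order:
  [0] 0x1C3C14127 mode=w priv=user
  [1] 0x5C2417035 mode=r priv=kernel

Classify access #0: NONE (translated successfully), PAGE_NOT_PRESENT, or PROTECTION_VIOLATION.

Trace:
#0 VA=0x1C3C14127 (w,user):
  lvl0: tbl 0x32, slot 7 ⇒ 0x36007 (P1/RW1/US1/PS0)
  lvl1: tbl 0x36, slot 30 ⇒ 0x3A007 (P1/RW1/US1/PS0)
  lvl2: tbl 0x3A, slot 20 ⇒ 0x3E007 (P1/RW1/US1/PS0)
  ⇒ phys 0x3E127  [3 reads]
#1 VA=0x5C2417035 (r,kernel):
  lvl0: tbl 0x32, slot 23 ⇒ 0x40007 (P1/RW1/US1/PS0)
  lvl1: tbl 0x40, slot 18 ⇒ 0x42007 (P1/RW1/US1/PS0)
  lvl2: tbl 0x42, slot 23 ⇒ 0x44007 (P1/RW1/US1/PS0)
  ⇒ phys 0x44035  [3 reads]

Access #0 fault: NONE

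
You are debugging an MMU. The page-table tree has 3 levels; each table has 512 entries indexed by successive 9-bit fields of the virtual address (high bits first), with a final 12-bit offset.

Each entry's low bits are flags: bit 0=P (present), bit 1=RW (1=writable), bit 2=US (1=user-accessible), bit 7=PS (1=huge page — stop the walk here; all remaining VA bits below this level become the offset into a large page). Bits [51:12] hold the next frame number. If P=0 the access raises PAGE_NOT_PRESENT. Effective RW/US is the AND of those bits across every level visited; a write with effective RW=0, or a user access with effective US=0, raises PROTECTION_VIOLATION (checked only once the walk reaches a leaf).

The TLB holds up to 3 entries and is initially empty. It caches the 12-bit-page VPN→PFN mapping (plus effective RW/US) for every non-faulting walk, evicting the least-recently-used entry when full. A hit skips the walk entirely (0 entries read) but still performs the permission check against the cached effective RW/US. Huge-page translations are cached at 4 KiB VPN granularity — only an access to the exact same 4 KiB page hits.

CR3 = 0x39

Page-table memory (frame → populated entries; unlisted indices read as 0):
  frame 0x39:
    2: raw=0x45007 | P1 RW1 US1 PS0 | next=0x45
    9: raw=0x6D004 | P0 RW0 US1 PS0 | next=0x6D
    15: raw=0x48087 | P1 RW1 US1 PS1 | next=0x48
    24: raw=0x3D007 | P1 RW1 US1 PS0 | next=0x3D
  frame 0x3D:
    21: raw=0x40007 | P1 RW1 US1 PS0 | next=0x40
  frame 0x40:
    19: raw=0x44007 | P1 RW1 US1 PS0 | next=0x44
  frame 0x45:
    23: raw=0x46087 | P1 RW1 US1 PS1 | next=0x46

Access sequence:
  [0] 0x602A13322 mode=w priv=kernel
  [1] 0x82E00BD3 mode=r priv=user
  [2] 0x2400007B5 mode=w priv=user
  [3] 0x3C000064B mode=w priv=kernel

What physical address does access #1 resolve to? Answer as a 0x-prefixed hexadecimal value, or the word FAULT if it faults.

Trace:
#0 VA=0x602A13322 (w,kernel):
  [0] read 0x39 idx=24: raw=0x3D007 flags P=1 W=1 U=1 S=0
  [1] read 0x3D idx=21: raw=0x40007 flags P=1 W=1 U=1 S=0
  [2] read 0x40 idx=19: raw=0x44007 flags P=1 W=1 U=1 S=0
  ⇒ phys 0x44322  [3 reads]
#1 VA=0x82E00BD3 (r,user):
  [0] read 0x39 idx=2: raw=0x45007 flags P=1 W=1 U=1 S=0
  [1] read 0x45 idx=23: raw=0x46087 flags P=1 W=1 U=1 S=1
  ⇒ phys 0x46BD3 (huge @L1)  [2 reads]
#2 VA=0x2400007B5 (w,user):
  [0] read 0x39 idx=9: raw=0x6D004 flags P=0 W=0 U=1 S=0
  → PAGE_NOT_PRESENT  (1 entries read)
#3 VA=0x3C000064B (w,kernel):
  [0] read 0x39 idx=15: raw=0x48087 flags P=1 W=1 U=1 S=1
  ⇒ phys 0x4864B (huge @L0)  [1 reads]

Access #1 PA: 0x46BD3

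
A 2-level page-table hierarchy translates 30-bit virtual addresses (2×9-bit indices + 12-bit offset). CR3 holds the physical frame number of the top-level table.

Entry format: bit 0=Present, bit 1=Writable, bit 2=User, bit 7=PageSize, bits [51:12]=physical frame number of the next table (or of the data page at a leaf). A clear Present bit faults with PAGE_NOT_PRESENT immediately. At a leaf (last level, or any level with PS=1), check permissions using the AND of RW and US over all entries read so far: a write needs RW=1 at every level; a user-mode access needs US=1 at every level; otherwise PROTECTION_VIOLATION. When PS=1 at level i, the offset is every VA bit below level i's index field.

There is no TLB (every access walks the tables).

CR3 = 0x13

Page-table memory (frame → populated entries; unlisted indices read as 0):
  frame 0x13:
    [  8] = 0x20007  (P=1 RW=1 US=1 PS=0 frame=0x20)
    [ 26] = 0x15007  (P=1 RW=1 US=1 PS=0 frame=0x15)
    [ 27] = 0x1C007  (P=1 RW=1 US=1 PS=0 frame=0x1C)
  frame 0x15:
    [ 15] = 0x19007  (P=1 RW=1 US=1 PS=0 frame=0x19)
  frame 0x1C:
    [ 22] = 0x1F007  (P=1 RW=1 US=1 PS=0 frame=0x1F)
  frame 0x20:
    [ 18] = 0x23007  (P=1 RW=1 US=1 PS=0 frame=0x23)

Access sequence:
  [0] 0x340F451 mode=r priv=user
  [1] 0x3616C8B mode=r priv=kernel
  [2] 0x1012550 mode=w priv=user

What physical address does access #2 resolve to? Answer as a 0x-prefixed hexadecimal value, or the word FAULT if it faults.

Walk each access:
#0 VA=0x340F451 (r,user):
  L0: frame=0x13 idx=26 entry=0x15007 [P=1 RW=1 US=1 PS=0]
  L1: frame=0x15 idx=15 entry=0x19007 [P=1 RW=1 US=1 PS=0]
  ✓ 0x19451  — 2 lookups
#1 VA=0x3616C8B (r,kernel):
  L0: frame=0x13 idx=27 entry=0x1C007 [P=1 RW=1 US=1 PS=0]
  L1: frame=0x1C idx=22 entry=0x1F007 [P=1 RW=1 US=1 PS=0]
  ✓ 0x1FC8B  — 2 lookups
#2 VA=0x1012550 (w,user):
  L0: frame=0x13 idx=8 entry=0x20007 [P=1 RW=1 US=1 PS=0]
  L1: frame=0x20 idx=18 entry=0x23007 [P=1 RW=1 US=1 PS=0]
  ✓ 0x23550  — 2 lookups

Access #2 PA: 0x23550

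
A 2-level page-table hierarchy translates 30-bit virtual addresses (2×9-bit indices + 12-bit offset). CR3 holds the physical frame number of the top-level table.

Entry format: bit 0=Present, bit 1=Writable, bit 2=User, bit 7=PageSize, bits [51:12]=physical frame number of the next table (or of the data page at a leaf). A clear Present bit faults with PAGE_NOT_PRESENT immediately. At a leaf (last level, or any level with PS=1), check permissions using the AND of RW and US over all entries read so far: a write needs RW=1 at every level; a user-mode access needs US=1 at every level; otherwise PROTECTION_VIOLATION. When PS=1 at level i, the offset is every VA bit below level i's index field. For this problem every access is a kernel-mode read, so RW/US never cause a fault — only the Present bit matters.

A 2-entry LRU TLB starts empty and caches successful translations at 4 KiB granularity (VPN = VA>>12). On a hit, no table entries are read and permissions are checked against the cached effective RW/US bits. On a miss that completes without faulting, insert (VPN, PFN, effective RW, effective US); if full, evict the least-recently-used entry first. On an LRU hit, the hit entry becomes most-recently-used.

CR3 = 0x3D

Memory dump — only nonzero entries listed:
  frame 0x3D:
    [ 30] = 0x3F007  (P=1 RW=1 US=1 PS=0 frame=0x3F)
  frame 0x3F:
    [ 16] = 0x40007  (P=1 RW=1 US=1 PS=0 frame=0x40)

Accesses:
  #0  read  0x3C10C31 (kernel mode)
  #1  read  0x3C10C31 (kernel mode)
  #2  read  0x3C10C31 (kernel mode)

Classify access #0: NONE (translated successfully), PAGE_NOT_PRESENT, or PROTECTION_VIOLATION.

Trace:
#0 VA=0x3C10C31 (r,kernel):
  [0] read 0x3D idx=30: raw=0x3F007 flags P=1 W=1 U=1 S=0
  [1] read 0x3F idx=16: raw=0x40007 flags P=1 W=1 U=1 S=0
  ⇒ phys 0x40C31  [2 reads]
#1 VA=0x3C10C31 (r,kernel):
  TLB hit vpn=0x3C10 → PA=0x40C31
#2 VA=0x3C10C31 (r,kernel):
  TLB hit vpn=0x3C10 → PA=0x40C31

Access #0 fault: NONE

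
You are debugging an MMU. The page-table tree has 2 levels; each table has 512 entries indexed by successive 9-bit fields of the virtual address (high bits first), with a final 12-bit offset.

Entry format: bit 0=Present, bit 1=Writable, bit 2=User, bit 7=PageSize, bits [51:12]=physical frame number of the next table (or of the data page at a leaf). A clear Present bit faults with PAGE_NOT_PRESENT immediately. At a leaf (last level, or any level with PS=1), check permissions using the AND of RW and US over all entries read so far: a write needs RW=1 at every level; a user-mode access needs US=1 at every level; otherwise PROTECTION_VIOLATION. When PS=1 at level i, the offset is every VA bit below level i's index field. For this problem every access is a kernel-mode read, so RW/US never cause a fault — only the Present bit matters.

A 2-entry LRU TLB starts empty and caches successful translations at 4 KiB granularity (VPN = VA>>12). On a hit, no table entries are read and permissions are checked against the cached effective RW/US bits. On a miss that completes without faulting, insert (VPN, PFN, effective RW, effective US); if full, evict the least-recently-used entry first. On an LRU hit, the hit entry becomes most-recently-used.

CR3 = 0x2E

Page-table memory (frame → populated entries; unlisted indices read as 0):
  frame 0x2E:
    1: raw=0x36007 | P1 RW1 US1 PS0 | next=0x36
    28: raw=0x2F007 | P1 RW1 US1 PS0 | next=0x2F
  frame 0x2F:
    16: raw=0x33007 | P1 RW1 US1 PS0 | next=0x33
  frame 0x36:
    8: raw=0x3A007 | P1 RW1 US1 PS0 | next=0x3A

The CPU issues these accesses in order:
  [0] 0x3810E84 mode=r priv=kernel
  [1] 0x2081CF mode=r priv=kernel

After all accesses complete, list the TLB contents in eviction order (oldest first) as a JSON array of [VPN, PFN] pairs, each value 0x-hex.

Trace:
#0 VA=0x3810E84 (r,kernel):
  L0 @0x2E[28] → 0x2F007  P=1,RW=1,US=1,PS=0
  L1 @0x2F[16] → 0x33007  P=1,RW=1,US=1,PS=0
  ⇒ phys 0x33E84  [2 reads]
#1 VA=0x2081CF (r,kernel):
  L0 @0x2E[1] → 0x36007  P=1,RW=1,US=1,PS=0
  L1 @0x36[8] → 0x3A007  P=1,RW=1,US=1,PS=0
  ⇒ phys 0x3A1CF  [2 reads]

TLB: [["0x3810", "0x33"], ["0x208", "0x3A"]]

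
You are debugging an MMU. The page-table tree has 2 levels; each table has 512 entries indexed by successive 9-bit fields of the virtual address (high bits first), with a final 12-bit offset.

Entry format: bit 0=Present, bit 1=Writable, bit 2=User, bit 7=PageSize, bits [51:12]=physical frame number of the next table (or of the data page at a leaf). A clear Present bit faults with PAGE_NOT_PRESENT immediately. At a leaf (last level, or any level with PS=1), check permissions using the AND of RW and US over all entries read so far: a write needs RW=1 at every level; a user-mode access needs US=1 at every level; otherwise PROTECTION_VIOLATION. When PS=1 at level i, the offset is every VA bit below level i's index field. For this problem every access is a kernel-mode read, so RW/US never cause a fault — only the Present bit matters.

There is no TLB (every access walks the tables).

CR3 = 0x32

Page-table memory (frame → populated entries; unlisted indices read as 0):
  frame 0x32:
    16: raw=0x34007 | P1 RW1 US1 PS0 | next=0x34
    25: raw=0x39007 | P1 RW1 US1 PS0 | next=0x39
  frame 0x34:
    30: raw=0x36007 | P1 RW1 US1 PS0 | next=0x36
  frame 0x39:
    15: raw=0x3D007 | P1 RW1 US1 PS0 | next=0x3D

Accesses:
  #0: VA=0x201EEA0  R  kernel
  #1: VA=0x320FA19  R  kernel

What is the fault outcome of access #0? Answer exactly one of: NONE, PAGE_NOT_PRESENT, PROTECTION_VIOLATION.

Per-access translation:
#0 VA=0x201EEA0 (r,kernel):
  L0 @0x32[16] → 0x34007  P=1,RW=1,US=1,PS=0
  L1 @0x34[30] → 0x36007  P=1,RW=1,US=1,PS=0
  ✓ 0x36EA0  — 2 lookups
#1 VA=0x320FA19 (r,kernel):
  L0 @0x32[25] → 0x39007  P=1,RW=1,US=1,PS=0
  L1 @0x39[15] → 0x3D007  P=1,RW=1,US=1,PS=0
  ✓ 0x3DA19  — 2 lookups

Access #0 fault: NONE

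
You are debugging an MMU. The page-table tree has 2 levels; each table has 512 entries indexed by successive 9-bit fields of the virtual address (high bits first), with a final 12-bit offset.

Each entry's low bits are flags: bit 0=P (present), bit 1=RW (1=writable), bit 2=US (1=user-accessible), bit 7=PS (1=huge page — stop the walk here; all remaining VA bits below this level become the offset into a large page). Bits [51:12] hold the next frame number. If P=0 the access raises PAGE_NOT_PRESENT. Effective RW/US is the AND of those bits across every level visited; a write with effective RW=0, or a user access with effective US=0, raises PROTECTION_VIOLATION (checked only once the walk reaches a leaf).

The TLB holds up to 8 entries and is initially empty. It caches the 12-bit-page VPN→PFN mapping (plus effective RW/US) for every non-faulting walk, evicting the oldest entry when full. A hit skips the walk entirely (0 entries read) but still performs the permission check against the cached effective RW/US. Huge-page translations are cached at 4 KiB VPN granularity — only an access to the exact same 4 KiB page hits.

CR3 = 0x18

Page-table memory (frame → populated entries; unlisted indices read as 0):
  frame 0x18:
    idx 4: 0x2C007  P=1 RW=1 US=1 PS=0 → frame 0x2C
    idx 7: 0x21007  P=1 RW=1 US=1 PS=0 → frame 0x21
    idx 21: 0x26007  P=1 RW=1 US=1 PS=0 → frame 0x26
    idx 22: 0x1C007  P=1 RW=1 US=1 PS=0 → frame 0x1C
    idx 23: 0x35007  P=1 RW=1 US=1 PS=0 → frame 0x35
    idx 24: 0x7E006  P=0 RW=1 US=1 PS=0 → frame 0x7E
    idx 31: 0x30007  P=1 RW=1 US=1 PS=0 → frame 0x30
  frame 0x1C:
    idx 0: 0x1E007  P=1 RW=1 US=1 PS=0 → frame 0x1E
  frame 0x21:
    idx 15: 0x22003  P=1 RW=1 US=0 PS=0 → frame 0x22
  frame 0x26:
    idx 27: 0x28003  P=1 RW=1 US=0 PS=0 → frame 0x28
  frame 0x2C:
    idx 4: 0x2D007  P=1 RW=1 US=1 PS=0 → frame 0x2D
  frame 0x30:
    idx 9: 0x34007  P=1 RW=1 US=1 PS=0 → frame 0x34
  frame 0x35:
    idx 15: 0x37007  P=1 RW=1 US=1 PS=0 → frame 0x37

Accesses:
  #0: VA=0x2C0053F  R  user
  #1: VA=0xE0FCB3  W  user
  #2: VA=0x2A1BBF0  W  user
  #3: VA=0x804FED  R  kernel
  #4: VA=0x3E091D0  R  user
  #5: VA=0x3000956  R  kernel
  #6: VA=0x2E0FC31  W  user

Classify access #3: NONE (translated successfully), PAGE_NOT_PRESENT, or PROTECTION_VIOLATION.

Trace:
#0 VA=0x2C0053F (r,user):
  [0] read 0x18 idx=22: raw=0x1C007 flags P=1 W=1 U=1 S=0
  [1] read 0x1C idx=0: raw=0x1E007 flags P=1 W=1 U=1 S=0
  ✓ 0x1E53F  — 2 lookups
#1 VA=0xE0FCB3 (w,user):
  [0] read 0x18 idx=7: raw=0x21007 flags P=1 W=1 U=1 S=0
  [1] read 0x21 idx=15: raw=0x22003 flags P=1 W=1 U=0 S=0
  ✗ PROTECTION_VIOLATION  [2 reads]
#2 VA=0x2A1BBF0 (w,user):
  [0] read 0x18 idx=21: raw=0x26007 flags P=1 W=1 U=1 S=0
  [1] read 0x26 idx=27: raw=0x28003 flags P=1 W=1 U=0 S=0
  ✗ PROTECTION_VIOLATION  [2 reads]
#3 VA=0x804FED (r,kernel):
  [0] read 0x18 idx=4: raw=0x2C007 flags P=1 W=1 U=1 S=0
  [1] read 0x2C idx=4: raw=0x2D007 flags P=1 W=1 U=1 S=0
  ✓ 0x2DFED  — 2 lookups
#4 VA=0x3E091D0 (r,user):
  [0] read 0x18 idx=31: raw=0x30007 flags P=1 W=1 U=1 S=0
  [1] read 0x30 idx=9: raw=0x34007 flags P=1 W=1 U=1 S=0
  ✓ 0x341D0  — 2 lookups
#5 VA=0x3000956 (r,kernel):
  [0] read 0x18 idx=24: raw=0x7E006 flags P=0 W=1 U=1 S=0
  ✗ PAGE_NOT_PRESENT  [1 reads]
#6 VA=0x2E0FC31 (w,user):
  [0] read 0x18 idx=23: raw=0x35007 flags P=1 W=1 U=1 S=0
  [1] read 0x35 idx=15: raw=0x37007 flags P=1 W=1 U=1 S=0
  ✓ 0x37C31  — 2 lookups

Access #3 fault: NONE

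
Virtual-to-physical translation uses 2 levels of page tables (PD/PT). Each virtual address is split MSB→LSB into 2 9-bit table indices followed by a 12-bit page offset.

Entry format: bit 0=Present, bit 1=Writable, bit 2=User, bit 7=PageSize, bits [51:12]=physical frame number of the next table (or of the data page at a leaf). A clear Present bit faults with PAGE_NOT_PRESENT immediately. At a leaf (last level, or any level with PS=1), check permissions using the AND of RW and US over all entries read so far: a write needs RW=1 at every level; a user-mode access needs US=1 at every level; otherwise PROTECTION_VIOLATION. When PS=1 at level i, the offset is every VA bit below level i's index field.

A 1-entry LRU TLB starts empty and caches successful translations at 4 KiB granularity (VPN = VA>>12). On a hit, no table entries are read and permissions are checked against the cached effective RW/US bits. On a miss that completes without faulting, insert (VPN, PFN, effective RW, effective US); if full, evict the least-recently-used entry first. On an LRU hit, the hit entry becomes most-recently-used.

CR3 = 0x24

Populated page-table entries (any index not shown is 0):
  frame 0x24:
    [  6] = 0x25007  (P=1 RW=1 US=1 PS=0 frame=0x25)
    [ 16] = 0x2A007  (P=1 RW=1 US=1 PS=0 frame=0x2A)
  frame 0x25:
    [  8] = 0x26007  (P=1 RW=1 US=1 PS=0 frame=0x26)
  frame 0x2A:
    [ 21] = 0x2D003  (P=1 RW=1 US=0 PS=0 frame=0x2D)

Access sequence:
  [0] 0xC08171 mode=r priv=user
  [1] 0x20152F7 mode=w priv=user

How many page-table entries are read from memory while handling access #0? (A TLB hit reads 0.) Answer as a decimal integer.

Walk each access:
#0 VA=0xC08171 (r,user):
  L0 @0x24[6] → 0x25007  P=1,RW=1,US=1,PS=0
  L1 @0x25[8] → 0x26007  P=1,RW=1,US=1,PS=0
  → PA=0x26171  (2 entries read)
#1 VA=0x20152F7 (w,user):
  L0 @0x24[16] → 0x2A007  P=1,RW=1,US=1,PS=0
  L1 @0x2A[21] → 0x2D003  P=1,RW=1,US=0,PS=0
  ⇒ fault: PROTECTION_VIOLATION  — 2 lookups

Entries read for #0: 2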